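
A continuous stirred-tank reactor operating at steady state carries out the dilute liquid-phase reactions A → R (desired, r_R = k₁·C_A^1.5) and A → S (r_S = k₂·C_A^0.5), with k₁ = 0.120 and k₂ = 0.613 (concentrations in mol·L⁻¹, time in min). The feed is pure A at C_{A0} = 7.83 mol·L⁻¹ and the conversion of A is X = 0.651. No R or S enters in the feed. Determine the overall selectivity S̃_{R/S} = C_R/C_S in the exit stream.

Exit C_A = C_{A0}(1−X) = 7.83×0.349 = 2.733 mol·L⁻¹.
Rates in a CSTR are evaluated at the outlet concentration: r_R = 0.120×2.733^1.5 = 0.5421, r_S = 0.613×2.733^0.5 = 1.013.
Overall selectivity = C_R/C_S = r_Rτ/(r_Sτ) = r_R/r_S = 0.535.

0.535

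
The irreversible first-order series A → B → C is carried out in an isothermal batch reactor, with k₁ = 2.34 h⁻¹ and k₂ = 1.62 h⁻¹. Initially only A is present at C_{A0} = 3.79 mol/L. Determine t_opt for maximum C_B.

The intermediate peaks when r₁ = r₂, i.e. k₁e^(−k₁t) = k₂e^(−k₂t), giving t_opt = ln(k₂/k₁)/(k₂−k₁).
= ln(1.62/2.34)/(1.62−2.34) = ln(0.6923)/-0.7200 = -0.3677/-0.7200 = 0.511 h.

0.511 h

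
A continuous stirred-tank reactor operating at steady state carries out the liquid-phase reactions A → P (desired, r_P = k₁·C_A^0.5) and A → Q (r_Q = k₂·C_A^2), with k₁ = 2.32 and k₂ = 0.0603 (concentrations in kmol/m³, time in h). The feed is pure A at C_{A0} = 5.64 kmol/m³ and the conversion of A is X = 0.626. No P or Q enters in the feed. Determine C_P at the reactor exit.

Exit C_A = C_{A0}(1−X) = 5.64×0.374 = 2.109 kmol/m³.
A CSTR operates uniformly at the exit composition, giving r_P = 3.369 and r_Q = 0.2683 (each k·C_A^n at C_A = 2.109).
Fraction of consumed A going to P: r_P/(r_P+r_Q) = 0.9262.
C_P = 0.9262·C_{A0}·X = 0.9262×5.64×0.626 = 3.27 kmol/m³.

3.27 kmol/m³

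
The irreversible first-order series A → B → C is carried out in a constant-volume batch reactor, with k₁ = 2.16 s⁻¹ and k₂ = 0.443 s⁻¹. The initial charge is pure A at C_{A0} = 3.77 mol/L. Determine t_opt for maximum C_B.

The intermediate peaks when r₁ = r₂, i.e. k₁e^(−k₁t) = k₂e^(−k₂t), giving t_opt = ln(k₂/k₁)/(k₂−k₁).
= ln(0.443/2.16)/(0.443−2.16) = ln(0.2051)/-1.717 = -1.584/-1.717 = 0.923 s.

0.923 s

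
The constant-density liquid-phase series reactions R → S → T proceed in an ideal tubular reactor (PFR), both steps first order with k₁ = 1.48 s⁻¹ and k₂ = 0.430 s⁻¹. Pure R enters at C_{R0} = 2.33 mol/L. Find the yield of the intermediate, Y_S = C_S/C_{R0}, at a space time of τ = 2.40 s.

0.462

The intermediate concentration in a first-order A→B→C sequence is C_S = k₁C_{R0}(e^(−k₁τ) − e^(−k₂τ))/(k₂−k₁).
e^(−k₁τ) = e^(−1.48×2.40) = e^(−3.552) = 0.02867; e^(−k₂τ) = e^(−1.032) = 0.3563.
C_S = 1.48×2.33/(0.430−1.48) × (0.02867−0.3563) = (-3.284)×(-0.3276) = 1.076 mol/L.
Y_S = C_S/C_{R0} = 1.076/2.33 = 0.462.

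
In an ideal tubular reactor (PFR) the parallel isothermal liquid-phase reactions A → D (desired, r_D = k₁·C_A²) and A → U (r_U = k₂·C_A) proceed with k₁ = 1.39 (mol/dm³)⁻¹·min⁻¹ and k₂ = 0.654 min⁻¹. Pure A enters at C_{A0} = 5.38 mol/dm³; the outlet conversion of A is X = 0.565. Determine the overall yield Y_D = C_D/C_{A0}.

0.501

C_A = C_{A0}(1−X) = 2.340 mol/dm³.
Along a PFR/batch, dC_U/dC_A = −r_U/(r_D+r_U) = −k₂/(k₂+k₁·C_A).
Integrating from C_{A0} to C_A: C_U = (0.654/1.39)·ln[(0.654+1.39·5.38)/(0.654+1.39·2.34)] = 0.4705·ln(8.132/3.907) = 0.3449 mol/dm³.
Then C_D = (C_{A0}−C_A) − C_U = 3.040 − 0.3449 = 2.695 mol/dm³.
Y_D = C_D/C_{A0} = 2.695/5.38 = 0.501.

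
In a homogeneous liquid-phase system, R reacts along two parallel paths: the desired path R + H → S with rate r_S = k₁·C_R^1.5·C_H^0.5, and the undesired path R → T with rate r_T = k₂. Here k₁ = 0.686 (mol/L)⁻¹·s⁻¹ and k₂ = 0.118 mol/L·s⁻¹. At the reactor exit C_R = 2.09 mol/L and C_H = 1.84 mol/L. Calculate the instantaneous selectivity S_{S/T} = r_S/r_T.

S_{S/T} = r_S/r_T = (k₁·C_R^1.5·C_H^0.5)/(k₂) = (k₁/k₂)·C_R^1.5·C_H^0.5.
= (0.686×2.090^1.5×1.840^0.5) / (0.118) = 2.812/0.1180 = 23.8.
Since the desired path is higher order in R, keeping C_R high (PFR or concentrated feed) favours S.

23.8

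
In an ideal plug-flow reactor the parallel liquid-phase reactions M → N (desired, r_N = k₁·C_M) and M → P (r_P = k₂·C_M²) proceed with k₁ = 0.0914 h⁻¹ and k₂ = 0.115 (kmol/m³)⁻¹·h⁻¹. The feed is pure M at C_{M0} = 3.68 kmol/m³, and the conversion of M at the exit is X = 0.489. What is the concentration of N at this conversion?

0.409 kmol/m³

C_M = C_{M0}(1−X) = 1.880 kmol/m³.
Along a PFR/batch, dC_N/dC_M = −r_N/(r_N+r_P) = −k₁/(k₁+k₂·C_M).
Integrating from C_{M0} to C_M: C_N = (0.0914/0.115)·ln[(0.0914+0.115·3.68)/(0.0914+0.115·1.88)] = 0.7948·ln(0.5146/0.3077) = 0.4088 kmol/m³.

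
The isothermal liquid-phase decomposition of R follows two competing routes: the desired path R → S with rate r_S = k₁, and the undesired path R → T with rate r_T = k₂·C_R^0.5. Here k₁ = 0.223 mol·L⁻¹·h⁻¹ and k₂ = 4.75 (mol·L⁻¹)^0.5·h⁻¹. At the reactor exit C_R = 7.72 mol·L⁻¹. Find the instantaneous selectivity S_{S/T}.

S_{S/T} = r_S/r_T = (k₁)/(k₂·C_R^0.5) = (k₁/k₂)·C_R^-0.5.
= (0.223) / (4.75×7.720^0.5) = 0.2230/13.20 = 0.0169.

0.0169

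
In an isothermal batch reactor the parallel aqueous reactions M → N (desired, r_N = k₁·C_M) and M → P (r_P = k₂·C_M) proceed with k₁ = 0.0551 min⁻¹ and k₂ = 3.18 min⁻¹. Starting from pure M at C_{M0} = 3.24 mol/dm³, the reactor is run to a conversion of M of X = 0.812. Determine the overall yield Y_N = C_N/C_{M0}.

C_M = C_{M0}(1−X) = 0.6091 mol/dm³.
Both paths are first order in M, so the instantaneous fraction to N is constant: dC_N/d(−C_M) = k₁/(k₁+k₂) = 0.01703.
C_N = 0.01703·(C_{M0}−C_M) = 0.01703×2.631 = 0.0448 mol/dm³.
Y_N = C_N/C_{M0} = 0.04481/3.24 = 0.0138.

0.0138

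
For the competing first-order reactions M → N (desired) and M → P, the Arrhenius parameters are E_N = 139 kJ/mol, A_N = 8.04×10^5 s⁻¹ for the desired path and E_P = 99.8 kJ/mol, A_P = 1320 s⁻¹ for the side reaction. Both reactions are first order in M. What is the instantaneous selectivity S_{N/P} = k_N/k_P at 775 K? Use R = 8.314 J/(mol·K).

1.39

k_N/k_P = (A_N/A_P)·exp[−(E_N−E_P)/(RT)] = (A_N/A_P)·exp[(E_P−E_N)/(RT)].
(E_P−E_N)/(RT) = (99.8−139)×10³/(8.314×775) = -39200/6443 = -6.084.
k_N/k_P = (8.04×10^5/1320)·exp(-6.084) = 609.1 × 0.002280 = 1.39.
Since E_N > E_P, raising the temperature improves selectivity toward N.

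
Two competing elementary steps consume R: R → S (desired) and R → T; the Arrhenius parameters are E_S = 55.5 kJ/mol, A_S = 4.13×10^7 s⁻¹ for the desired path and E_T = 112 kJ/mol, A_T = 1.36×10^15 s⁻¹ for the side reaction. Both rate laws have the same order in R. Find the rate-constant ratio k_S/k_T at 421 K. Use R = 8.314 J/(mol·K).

0.311

k_S/k_T = (A_S/A_T)·exp[−(E_S−E_T)/(RT)] = (A_S/A_T)·exp[(E_T−E_S)/(RT)].
(E_T−E_S)/(RT) = (112−55.5)×10³/(8.314×421) = 56500/3500 = 16.14.
k_S/k_T = (4.13×10^7/1.36×10^15)·exp(16.14) = 3.037×10^-8 × 1.024×10^7 = 0.311.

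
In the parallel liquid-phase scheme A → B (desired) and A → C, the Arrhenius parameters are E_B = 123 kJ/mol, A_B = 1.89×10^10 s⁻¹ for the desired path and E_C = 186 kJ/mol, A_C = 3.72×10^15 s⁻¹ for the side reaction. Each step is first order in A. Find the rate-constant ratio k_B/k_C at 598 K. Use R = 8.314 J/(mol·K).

k_B/k_C = (A_B/A_C)·exp[−(E_B−E_C)/(RT)] = (A_B/A_C)·exp[(E_C−E_B)/(RT)].
(E_C−E_B)/(RT) = (186−123)×10³/(8.314×598) = 63000/4972 = 12.67.
k_B/k_C = (1.89×10^10/3.72×10^15)·exp(12.67) = 5.081×10^-6 × 3.186×10^5 = 1.62.
Since E_B < E_C, lowering the temperature improves selectivity toward B.

1.62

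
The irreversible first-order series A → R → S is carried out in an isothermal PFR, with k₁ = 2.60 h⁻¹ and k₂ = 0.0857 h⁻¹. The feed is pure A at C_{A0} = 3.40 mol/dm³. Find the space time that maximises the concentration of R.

1.36 h

For first-order series the maximum of C_R occurs at τ_opt = ln(k₂/k₁)/(k₂−k₁).
= ln(0.0857/2.60)/(0.0857−2.60) = ln(0.03296)/-2.514 = -3.412/-2.514 = 1.36 h.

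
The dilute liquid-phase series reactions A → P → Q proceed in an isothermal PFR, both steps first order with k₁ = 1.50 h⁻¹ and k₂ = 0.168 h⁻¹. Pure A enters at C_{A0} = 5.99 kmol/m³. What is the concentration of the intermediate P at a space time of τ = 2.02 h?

The intermediate concentration in a first-order A→B→C sequence is C_P = k₁C_{A0}(e^(−k₁τ) − e^(−k₂τ))/(k₂−k₁).
e^(−k₁τ) = e^(−1.50×2.02) = e^(−3.030) = 0.04832; e^(−k₂τ) = e^(−0.3394) = 0.7122.
C_P = 1.50×5.99/(0.168−1.50) × (0.04832−0.7122) = (-6.745)×(-0.6639) = 4.478 kmol/m³.

4.48 kmol/m³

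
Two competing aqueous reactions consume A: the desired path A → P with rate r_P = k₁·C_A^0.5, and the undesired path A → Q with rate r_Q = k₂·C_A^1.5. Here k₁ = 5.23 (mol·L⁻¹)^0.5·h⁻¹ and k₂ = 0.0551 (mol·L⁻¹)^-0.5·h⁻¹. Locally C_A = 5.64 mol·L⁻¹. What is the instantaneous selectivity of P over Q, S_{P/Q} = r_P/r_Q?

16.8

S_{P/Q} = r_P/r_Q = (k₁·C_A^0.5)/(k₂·C_A^1.5) = (k₁/k₂)·C_A⁻¹.
= (5.23×5.640^0.5) / (0.0551×5.640^1.5) = 12.42/0.7380 = 16.8.
The undesired path is higher order in A, so low C_A (CSTR or dilute feed) favours P.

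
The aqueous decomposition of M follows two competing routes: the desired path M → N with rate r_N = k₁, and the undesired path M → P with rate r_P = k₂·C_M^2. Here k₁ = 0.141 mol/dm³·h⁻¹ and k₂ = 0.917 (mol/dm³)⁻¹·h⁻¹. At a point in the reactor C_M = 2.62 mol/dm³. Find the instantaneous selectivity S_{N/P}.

S_{N/P} = r_N/r_P = (k₁)/(k₂·C_M^2) = (k₁/k₂)·C_M^-2.
= (0.141) / (0.917×2.620^2) = 0.1410/6.295 = 0.0224.

0.0224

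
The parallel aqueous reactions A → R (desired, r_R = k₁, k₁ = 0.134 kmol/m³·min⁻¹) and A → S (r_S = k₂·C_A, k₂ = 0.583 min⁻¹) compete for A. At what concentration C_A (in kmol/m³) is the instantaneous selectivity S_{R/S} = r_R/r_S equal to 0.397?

S_{R/S} = (k₁/k₂)·C_A⁻¹ ⇒ C_A = (S·k₂/k₁)^(-1).
= (0.397×0.583/0.134)^(-1) = (1.727)^(-1) = 0.579 kmol/m³.

0.579 kmol/m³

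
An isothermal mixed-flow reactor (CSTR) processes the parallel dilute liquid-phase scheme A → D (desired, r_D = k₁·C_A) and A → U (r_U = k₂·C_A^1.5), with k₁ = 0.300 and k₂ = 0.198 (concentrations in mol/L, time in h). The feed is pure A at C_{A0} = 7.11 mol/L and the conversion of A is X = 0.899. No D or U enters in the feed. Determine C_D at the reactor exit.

Exit C_A = C_{A0}(1−X) = 7.11×0.101 = 0.7181 mol/L.
A CSTR operates uniformly at the exit composition, giving r_D = 0.2154 and r_U = 0.1205 (each k·C_A^n at C_A = 0.7181).
Fraction of consumed A going to D: r_D/(r_D+r_U) = 0.6413.
C_D = 0.6413·C_{A0}·X = 0.6413×7.11×0.899 = 4.10 mol/L.

4.10 mol/L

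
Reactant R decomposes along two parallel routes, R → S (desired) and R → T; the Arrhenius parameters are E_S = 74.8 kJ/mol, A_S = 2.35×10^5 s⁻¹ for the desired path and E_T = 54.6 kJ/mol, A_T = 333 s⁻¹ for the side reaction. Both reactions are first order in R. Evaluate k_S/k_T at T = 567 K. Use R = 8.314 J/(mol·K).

Since both paths have the same order in R, the concentration cancels and S_{S/T} = k_S/k_T = (A_S/A_T)·exp[(E_T−E_S)/(RT)].
(E_T−E_S)/(RT) = (54.6−74.8)×10³/(8.314×567) = -20200/4714 = -4.285.
k_S/k_T = (2.35×10^5/333)·exp(-4.285) = 705.7 × 0.01377 = 9.72.

9.72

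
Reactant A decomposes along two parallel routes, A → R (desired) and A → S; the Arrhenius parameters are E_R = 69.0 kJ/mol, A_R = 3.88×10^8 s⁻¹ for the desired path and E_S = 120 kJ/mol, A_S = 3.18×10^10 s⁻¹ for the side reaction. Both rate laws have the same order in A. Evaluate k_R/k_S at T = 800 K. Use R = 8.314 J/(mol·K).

With equal orders, S_{R/S} = k_R/k_S = (A_R/A_S)·exp[(E_S−E_R)/(RT)].
(E_S−E_R)/(RT) = (120−69.0)×10³/(8.314×800) = 51000/6651 = 7.668.
k_R/k_S = (3.88×10^8/3.18×10^10)·exp(7.668) = 0.01220 × 2138 = 26.1.
Since E_R < E_S, lowering the temperature improves selectivity toward R.

26.1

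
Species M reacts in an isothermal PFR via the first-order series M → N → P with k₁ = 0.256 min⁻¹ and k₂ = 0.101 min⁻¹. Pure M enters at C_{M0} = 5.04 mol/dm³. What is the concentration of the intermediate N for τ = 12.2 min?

2.06 mol/dm³

Solving the coupled first-order balances gives C_N(τ) = [k₁/(k₂−k₁)]·C_{M0}·(e^(−k₁τ) − e^(−k₂τ)).
e^(−k₁τ) = e^(−0.256×12.2) = e^(−3.123) = 0.04402; e^(−k₂τ) = e^(−1.232) = 0.2917.
C_N = 0.256×5.04/(0.101−0.256) × (0.04402−0.2917) = (-8.324)×(-0.2476) = 2.061 mol/dm³.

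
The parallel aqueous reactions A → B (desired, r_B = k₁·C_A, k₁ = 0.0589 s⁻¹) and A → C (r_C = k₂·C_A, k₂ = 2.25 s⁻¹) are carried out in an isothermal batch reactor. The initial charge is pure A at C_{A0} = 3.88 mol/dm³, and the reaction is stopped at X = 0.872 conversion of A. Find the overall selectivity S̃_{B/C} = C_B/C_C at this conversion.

C_A = C_{A0}(1−X) = 0.4966 mol/dm³.
Both paths are first order in A, so the instantaneous fraction to B is constant: dC_B/d(−C_A) = k₁/(k₁+k₂) = 0.02551.
C_B = 0.02551·(C_{A0}−C_A) = 0.02551×3.383 = 0.0863 mol/dm³.
C_C = (C_{A0}−C_A)−C_B = 3.297 mol/dm³; S̃_{B/C} = 0.08631/3.297 = 0.0262.

0.0262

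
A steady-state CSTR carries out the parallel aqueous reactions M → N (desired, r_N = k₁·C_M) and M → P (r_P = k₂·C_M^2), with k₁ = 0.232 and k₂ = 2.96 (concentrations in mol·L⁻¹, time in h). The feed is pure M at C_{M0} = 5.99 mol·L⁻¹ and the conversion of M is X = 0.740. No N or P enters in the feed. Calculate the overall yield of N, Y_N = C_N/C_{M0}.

0.0355

Exit C_M = C_{M0}(1−X) = 5.99×0.260 = 1.557 mol·L⁻¹.
In a CSTR the entire volume is at exit conditions, so r_N = 0.232×1.557 = 0.3613 and r_P = 2.96×1.557^2 = 7.179.
Fraction of consumed M going to N: r_N/(r_N+r_P) = 0.04792.
C_N = 0.04792·C_{M0}·X = 0.04792×5.99×0.740 = 0.212 mol·L⁻¹; Y_N = C_N/C_{M0} = 0.0355.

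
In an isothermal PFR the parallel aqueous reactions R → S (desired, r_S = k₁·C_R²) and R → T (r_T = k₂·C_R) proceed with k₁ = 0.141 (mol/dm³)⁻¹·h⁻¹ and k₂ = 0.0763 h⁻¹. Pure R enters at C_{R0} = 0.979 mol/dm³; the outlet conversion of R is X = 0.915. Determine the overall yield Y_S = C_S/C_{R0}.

0.423

C_R = C_{R0}(1−X) = 0.08321 mol/dm³.
Along a PFR/batch, dC_T/dC_R = −r_T/(r_S+r_T) = −k₂/(k₂+k₁·C_R).
Integrating from C_{R0} to C_R: C_T = (0.0763/0.141)·ln[(0.0763+0.141·0.979)/(0.0763+0.141·0.0832)] = 0.5411·ln(0.2143/0.08803) = 0.4815 mol/dm³.
Then C_S = (C_{R0}−C_R) − C_T = 0.8958 − 0.4815 = 0.4143 mol/dm³.
Y_S = C_S/C_{R0} = 0.4143/0.979 = 0.423.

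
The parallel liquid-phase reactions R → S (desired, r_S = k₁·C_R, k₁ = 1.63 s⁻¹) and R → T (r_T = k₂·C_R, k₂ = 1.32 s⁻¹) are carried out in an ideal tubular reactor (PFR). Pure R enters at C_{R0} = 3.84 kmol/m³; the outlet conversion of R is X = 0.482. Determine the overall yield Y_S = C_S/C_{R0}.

0.266

C_R = C_{R0}(1−X) = 1.989 kmol/m³.
Both paths are first order in R, so the instantaneous fraction to S is constant: dC_S/d(−C_R) = k₁/(k₁+k₂) = 0.5525.
C_S = 0.5525·(C_{R0}−C_R) = 0.5525×1.851 = 1.02 kmol/m³.
Y_S = C_S/C_{R0} = 1.023/3.84 = 0.266.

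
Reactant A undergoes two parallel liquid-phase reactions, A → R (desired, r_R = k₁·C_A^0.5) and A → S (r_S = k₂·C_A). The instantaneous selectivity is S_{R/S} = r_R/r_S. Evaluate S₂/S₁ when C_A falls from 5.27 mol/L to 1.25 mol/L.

S_{R/S} = (k₁/k₂)·C_A^-0.5, so S₂/S₁ = (C_{A,2}/C_{A,1})^-0.5.
= (1.25/5.27)^(-0.5) = (0.2372)^(-0.5) = 2.05.

2.05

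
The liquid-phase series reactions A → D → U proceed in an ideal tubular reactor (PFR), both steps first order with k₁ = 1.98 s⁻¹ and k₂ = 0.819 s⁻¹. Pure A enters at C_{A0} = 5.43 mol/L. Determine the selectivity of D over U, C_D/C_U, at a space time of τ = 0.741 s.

Solving the coupled first-order balances gives C_D(τ) = [k₁/(k₂−k₁)]·C_{A0}·(e^(−k₁τ) − e^(−k₂τ)).
e^(−k₁τ) = e^(−1.98×0.741) = e^(−1.467) = 0.2306; e^(−k₂τ) = e^(−0.6069) = 0.5450.
C_D = 1.98×5.43/(0.819−1.98) × (0.2306−0.5450) = (-9.260)×(-0.3145) = 2.912 mol/L.
C_A = C_{A0}e^(−k₁τ) = 1.252 mol/L, so C_U = C_{A0}−C_A−C_D = 1.266 mol/L; C_D/C_U = 2.30.

2.30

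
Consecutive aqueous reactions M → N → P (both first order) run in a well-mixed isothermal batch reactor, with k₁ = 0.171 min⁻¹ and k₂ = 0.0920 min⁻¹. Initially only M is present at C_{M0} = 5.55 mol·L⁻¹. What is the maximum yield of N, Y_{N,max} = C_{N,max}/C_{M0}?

0.486

Evaluating C_N at t_opt = ln(k₂/k₁)/(k₂−k₁) gives C_{N,max}/C_{M0} = (k₁/k₂)^[k₂/(k₂−k₁)].
= (0.171/0.0920)^(0.0920/(0.0920−0.171)) = (1.859)^(-1.165) = 0.4858.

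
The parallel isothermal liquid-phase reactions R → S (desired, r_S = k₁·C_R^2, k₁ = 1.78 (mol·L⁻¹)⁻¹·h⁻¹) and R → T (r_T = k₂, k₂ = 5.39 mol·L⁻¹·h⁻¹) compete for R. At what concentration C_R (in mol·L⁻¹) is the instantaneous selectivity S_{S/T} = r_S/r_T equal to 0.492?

S_{S/T} = (k₁/k₂)·C_R^2 ⇒ C_R = (S·k₂/k₁)^(0.5).
= (0.492×5.39/1.78)^(0.5) = (1.490)^(0.5) = 1.22 mol·L⁻¹.

1.22 mol·L⁻¹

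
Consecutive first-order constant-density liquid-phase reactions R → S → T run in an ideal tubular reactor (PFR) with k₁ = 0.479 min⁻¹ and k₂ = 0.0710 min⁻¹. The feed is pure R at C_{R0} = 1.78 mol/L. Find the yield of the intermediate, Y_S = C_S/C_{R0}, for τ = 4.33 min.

For first-order series with pure R initially, C_S(τ) = k₁C_{R0}/(k₂−k₁)·(e^(−k₁τ) − e^(−k₂τ)).
e^(−k₁τ) = e^(−0.479×4.33) = e^(−2.074) = 0.1257; e^(−k₂τ) = e^(−0.3074) = 0.7353.
C_S = 0.479×1.78/(0.0710−0.479) × (0.1257−0.7353) = (-2.090)×(-0.6097) = 1.274 mol/L.
Y_S = C_S/C_{R0} = 1.274/1.78 = 0.716.

0.716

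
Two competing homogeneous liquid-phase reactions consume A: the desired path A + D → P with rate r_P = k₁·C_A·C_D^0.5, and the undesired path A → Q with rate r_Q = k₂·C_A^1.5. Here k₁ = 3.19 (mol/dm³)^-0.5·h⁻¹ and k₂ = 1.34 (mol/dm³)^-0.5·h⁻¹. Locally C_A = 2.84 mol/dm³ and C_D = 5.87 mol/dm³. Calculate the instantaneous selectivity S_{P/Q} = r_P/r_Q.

3.42

S_{P/Q} = r_P/r_Q = (k₁·C_A·C_D^0.5)/(k₂·C_A^1.5) = (k₁/k₂)·C_A^-0.5·C_D^0.5.
= (3.19×2.840×5.870^0.5) / (1.34×2.840^1.5) = 21.95/6.413 = 3.42.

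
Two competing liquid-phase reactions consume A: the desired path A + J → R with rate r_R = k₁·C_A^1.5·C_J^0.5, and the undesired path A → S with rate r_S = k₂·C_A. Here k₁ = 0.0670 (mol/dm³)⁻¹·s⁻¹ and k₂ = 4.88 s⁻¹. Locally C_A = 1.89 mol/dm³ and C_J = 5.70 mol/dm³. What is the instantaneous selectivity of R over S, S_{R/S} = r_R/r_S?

S_{R/S} = r_R/r_S = (k₁·C_A^1.5·C_J^0.5)/(k₂·C_A) = (k₁/k₂)·C_A^0.5·C_J^0.5.
= (0.0670×1.890^1.5×5.700^0.5) / (4.88×1.890) = 0.4156/9.223 = 0.0451.
Since the desired path is higher order in A, keeping C_A high (PFR or concentrated feed) favours R.

0.0451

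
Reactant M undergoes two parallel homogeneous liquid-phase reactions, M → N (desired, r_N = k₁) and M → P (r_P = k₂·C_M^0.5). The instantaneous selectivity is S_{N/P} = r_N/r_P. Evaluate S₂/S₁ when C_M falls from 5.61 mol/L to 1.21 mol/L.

2.15

S_{N/P} = (k₁/k₂)·C_M^-0.5, so S₂/S₁ = (C_{M,2}/C_{M,1})^-0.5.
= (1.21/5.61)^(-0.5) = (0.2157)^(-0.5) = 2.15.
Selectivity toward N rises as C_M falls — low-concentration operation is favoured.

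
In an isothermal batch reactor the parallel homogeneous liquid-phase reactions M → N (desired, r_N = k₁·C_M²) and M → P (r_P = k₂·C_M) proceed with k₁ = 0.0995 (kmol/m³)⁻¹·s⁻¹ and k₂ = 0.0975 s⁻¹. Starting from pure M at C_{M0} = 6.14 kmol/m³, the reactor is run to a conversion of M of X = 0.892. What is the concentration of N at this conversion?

4.04 kmol/m³

C_M = C_{M0}(1−X) = 0.6631 kmol/m³.
Along a PFR/batch, dC_P/dC_M = −r_P/(r_N+r_P) = −k₂/(k₂+k₁·C_M).
Integrating from C_{M0} to C_M: C_P = (0.0975/0.0995)·ln[(0.0975+0.0995·6.14)/(0.0975+0.0995·0.663)] = 0.9799·ln(0.7084/0.1635) = 1.437 kmol/m³.
Then C_N = (C_{M0}−C_M) − C_P = 5.477 − 1.437 = 4.040 kmol/m³.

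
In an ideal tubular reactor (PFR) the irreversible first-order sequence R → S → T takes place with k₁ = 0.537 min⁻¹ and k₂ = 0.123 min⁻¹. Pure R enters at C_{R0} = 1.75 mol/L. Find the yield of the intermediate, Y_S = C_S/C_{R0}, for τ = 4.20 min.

0.638

For first-order series with pure R initially, C_S(τ) = k₁C_{R0}/(k₂−k₁)·(e^(−k₁τ) − e^(−k₂τ)).
e^(−k₁τ) = e^(−0.537×4.20) = e^(−2.255) = 0.1048; e^(−k₂τ) = e^(−0.5166) = 0.5965.
C_S = 0.537×1.75/(0.123−0.537) × (0.1048−0.5965) = (-2.270)×(-0.4917) = 1.116 mol/L.
Y_S = C_S/C_{R0} = 1.116/1.75 = 0.638.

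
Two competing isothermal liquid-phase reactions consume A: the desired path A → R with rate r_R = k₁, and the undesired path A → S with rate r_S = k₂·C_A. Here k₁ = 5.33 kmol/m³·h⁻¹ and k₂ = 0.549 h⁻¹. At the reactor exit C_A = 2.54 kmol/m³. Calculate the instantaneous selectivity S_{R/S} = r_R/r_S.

S_{R/S} = r_R/r_S = (k₁)/(k₂·C_A) = (k₁/k₂)·C_A⁻¹.
= (5.33) / (0.549×2.540) = 5.330/1.394 = 3.82.
The undesired path is higher order in A, so low C_A (CSTR or dilute feed) favours R.

3.82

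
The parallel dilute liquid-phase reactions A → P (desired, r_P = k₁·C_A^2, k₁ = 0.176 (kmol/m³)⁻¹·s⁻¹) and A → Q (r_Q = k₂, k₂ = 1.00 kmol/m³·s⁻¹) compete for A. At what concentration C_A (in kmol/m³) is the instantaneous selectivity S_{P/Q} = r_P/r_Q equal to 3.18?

S_{P/Q} = (k₁/k₂)·C_A^2 ⇒ C_A = (S·k₂/k₁)^(0.5).
= (3.18×1.00/0.176)^(0.5) = (18.07)^(0.5) = 4.25 kmol/m³.

4.25 kmol/m³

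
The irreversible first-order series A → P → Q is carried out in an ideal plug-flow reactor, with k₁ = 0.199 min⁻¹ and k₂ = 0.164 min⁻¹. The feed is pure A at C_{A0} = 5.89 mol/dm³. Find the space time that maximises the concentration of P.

5.53 min

The intermediate peaks when r₁ = r₂, i.e. k₁e^(−k₁τ) = k₂e^(−k₂τ), giving τ_opt = ln(k₂/k₁)/(k₂−k₁).
= ln(0.164/0.199)/(0.164−0.199) = ln(0.8241)/-0.03500 = -0.1934/-0.03500 = 5.53 min.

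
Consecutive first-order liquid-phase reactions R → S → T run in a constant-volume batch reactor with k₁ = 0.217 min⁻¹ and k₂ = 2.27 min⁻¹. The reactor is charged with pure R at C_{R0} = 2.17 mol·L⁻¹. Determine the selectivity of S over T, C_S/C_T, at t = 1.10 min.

0.541

Solving the coupled first-order balances gives C_S(t) = [k₁/(k₂−k₁)]·C_{R0}·(e^(−k₁t) − e^(−k₂t)).
e^(−k₁t) = e^(−0.217×1.10) = e^(−0.2387) = 0.7877; e^(−k₂t) = e^(−2.497) = 0.08233.
C_S = 0.217×2.17/(2.27−0.217) × (0.7877−0.08233) = 0.2294×0.7053 = 0.1618 mol·L⁻¹.
C_R = C_{R0}e^(−k₁t) = 1.709 mol·L⁻¹, so C_T = C_{R0}−C_R−C_S = 0.2990 mol·L⁻¹; C_S/C_T = 0.541.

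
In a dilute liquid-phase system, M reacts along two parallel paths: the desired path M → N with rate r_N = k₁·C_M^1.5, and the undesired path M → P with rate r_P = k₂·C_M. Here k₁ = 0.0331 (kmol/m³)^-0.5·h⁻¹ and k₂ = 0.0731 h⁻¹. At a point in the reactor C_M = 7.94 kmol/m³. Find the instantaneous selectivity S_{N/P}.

S_{N/P} = r_N/r_P = (k₁·C_M^1.5)/(k₂·C_M) = (k₁/k₂)·C_M^0.5.
= (0.0331×7.940^1.5) / (0.0731×7.940) = 0.7406/0.5804 = 1.28.

1.28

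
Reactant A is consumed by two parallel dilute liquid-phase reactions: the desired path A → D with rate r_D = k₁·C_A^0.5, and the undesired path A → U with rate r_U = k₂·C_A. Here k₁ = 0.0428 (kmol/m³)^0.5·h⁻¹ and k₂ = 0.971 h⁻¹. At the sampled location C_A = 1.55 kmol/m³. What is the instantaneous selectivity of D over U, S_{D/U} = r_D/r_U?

0.0354

S_{D/U} = r_D/r_U = (k₁·C_A^0.5)/(k₂·C_A) = (k₁/k₂)·C_A^-0.5.
= (0.0428×1.550^0.5) / (0.971×1.550) = 0.05329/1.505 = 0.0354.
The undesired path is higher order in A, so low C_A (CSTR or dilute feed) favours D.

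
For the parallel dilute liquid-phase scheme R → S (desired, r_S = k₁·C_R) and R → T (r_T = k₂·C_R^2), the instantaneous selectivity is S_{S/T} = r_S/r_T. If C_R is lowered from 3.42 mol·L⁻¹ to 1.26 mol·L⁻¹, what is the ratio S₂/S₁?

S_{S/T} = (k₁/k₂)·C_R⁻¹, so S₂/S₁ = (C_{R,2}/C_{R,1})⁻¹.
= 3.42/1.26 = 2.71.

2.71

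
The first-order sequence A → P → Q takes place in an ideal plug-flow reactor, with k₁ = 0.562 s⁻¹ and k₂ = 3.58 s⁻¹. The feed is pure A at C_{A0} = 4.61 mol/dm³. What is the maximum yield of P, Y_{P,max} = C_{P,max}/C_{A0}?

At the optimum, C_{P,max}/C_{A0} = (k₁/k₂)^[k₂/(k₂−k₁)].
= (0.562/3.58)^(3.58/(3.58−0.562)) = (0.1570)^(1.186) = 0.1112.

0.111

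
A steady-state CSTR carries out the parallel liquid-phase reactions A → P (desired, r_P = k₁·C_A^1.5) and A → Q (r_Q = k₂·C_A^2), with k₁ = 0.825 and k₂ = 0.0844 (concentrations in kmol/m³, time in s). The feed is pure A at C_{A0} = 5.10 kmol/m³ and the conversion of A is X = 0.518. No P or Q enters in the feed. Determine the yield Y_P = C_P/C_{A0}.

0.446

Exit C_A = C_{A0}(1−X) = 5.10×0.482 = 2.458 kmol/m³.
Rates in a CSTR are evaluated at the outlet concentration: r_P = 0.825×2.458^1.5 = 3.180, r_Q = 0.0844×2.458^2 = 0.5100.
Fraction of consumed A going to P: r_P/(r_P+r_Q) = 0.8618.
C_P = 0.8618·C_{A0}·X = 0.8618×5.10×0.518 = 2.28 kmol/m³; Y_P = C_P/C_{A0} = 0.446.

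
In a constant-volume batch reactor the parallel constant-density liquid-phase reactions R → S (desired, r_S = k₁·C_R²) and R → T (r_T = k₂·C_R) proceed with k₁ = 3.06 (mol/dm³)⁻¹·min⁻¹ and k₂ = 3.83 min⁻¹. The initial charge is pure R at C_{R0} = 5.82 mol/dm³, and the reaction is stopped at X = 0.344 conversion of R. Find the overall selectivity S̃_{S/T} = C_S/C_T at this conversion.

3.81

C_R = C_{R0}(1−X) = 3.818 mol/dm³.
Along a PFR/batch, dC_T/dC_R = −r_T/(r_S+r_T) = −k₂/(k₂+k₁·C_R).
Integrating from C_{R0} to C_R: C_T = (3.83/3.06)·ln[(3.83+3.06·5.82)/(3.83+3.06·3.82)] = 1.252·ln(21.64/15.51) = 0.4166 mol/dm³.
Then C_S = (C_{R0}−C_R) − C_T = 2.002 − 0.4166 = 1.585 mol/dm³.
S̃_{S/T} = C_S/C_T = 1.585/0.4166 = 3.81.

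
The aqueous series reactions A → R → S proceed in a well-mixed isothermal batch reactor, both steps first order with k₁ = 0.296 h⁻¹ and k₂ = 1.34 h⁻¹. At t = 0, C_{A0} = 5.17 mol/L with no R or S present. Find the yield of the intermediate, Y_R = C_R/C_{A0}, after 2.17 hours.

For first-order series with pure A initially, C_R(t) = k₁C_{A0}/(k₂−k₁)·(e^(−k₁t) − e^(−k₂t)).
e^(−k₁t) = e^(−0.296×2.17) = e^(−0.6423) = 0.5261; e^(−k₂t) = e^(−2.908) = 0.05460.
C_R = 0.296×5.17/(1.34−0.296) × (0.5261−0.05460) = 1.466×0.4715 = 0.6911 mol/L.
Y_R = C_R/C_{A0} = 0.6911/5.17 = 0.134.

0.134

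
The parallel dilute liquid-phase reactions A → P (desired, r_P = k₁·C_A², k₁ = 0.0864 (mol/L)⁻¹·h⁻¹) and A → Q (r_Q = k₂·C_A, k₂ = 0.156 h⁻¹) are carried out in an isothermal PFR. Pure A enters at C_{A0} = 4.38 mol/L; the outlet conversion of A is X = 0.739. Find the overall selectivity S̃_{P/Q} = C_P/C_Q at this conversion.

1.42

C_A = C_{A0}(1−X) = 1.143 mol/L.
Along a PFR/batch, dC_Q/dC_A = −r_Q/(r_P+r_Q) = −k₂/(k₂+k₁·C_A).
Integrating from C_{A0} to C_A: C_Q = (0.156/0.0864)·ln[(0.156+0.0864·4.38)/(0.156+0.0864·1.14)] = 1.806·ln(0.5344/0.2548) = 1.338 mol/L.
Then C_P = (C_{A0}−C_A) − C_Q = 3.237 − 1.338 = 1.899 mol/L.
S̃_{P/Q} = C_P/C_Q = 1.899/1.338 = 1.42.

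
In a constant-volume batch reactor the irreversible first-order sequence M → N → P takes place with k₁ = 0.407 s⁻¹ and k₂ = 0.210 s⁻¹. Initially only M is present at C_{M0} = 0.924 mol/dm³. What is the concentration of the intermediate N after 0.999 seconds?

0.276 mol/dm³

For first-order series with pure M initially, C_N(t) = k₁C_{M0}/(k₂−k₁)·(e^(−k₁t) − e^(−k₂t)).
e^(−k₁t) = e^(−0.407×0.999) = e^(−0.4066) = 0.6659; e^(−k₂t) = e^(−0.2098) = 0.8108.
C_N = 0.407×0.924/(0.210−0.407) × (0.6659−0.8108) = (-1.909)×(-0.1448) = 0.2765 mol/dm³.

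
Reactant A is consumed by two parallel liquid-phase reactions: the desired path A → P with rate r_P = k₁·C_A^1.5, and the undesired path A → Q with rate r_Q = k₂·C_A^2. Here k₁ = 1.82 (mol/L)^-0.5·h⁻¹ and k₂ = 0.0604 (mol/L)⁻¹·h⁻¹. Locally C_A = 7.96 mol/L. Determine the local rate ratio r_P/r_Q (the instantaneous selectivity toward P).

10.7

S_{P/Q} = r_P/r_Q = (k₁·C_A^1.5)/(k₂·C_A^2) = (k₁/k₂)·C_A^-0.5.
= (1.82×7.960^1.5) / (0.0604×7.960^2) = 40.87/3.827 = 10.7.
The undesired path is higher order in A, so low C_A (CSTR or dilute feed) favours P.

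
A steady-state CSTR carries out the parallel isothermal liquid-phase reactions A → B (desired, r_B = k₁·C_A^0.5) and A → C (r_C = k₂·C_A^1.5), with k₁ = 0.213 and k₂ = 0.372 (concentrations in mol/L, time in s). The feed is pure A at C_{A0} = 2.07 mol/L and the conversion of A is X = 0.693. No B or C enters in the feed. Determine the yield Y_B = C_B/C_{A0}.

0.328

Exit C_A = C_{A0}(1−X) = 2.07×0.307 = 0.6355 mol/L.
Rates in a CSTR are evaluated at the outlet concentration: r_B = 0.213×0.6355^0.5 = 0.1698, r_C = 0.372×0.6355^1.5 = 0.1885.
Fraction of consumed A going to B: r_B/(r_B+r_C) = 0.4740.
C_B = 0.4740·C_{A0}·X = 0.4740×2.07×0.693 = 0.680 mol/L; Y_B = C_B/C_{A0} = 0.328.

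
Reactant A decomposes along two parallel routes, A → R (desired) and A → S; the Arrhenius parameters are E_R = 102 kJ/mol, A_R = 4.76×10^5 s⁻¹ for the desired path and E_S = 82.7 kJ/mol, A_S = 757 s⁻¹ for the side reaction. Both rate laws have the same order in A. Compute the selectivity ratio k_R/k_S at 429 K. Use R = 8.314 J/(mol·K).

With equal orders, S_{R/S} = k_R/k_S = (A_R/A_S)·exp[(E_S−E_R)/(RT)].
(E_S−E_R)/(RT) = (82.7−102)×10³/(8.314×429) = -19300/3567 = -5.411.
k_R/k_S = (4.76×10^5/757)·exp(-5.411) = 628.8 × 0.004466 = 2.81.
Since E_R > E_S, raising the temperature improves selectivity toward R.

2.81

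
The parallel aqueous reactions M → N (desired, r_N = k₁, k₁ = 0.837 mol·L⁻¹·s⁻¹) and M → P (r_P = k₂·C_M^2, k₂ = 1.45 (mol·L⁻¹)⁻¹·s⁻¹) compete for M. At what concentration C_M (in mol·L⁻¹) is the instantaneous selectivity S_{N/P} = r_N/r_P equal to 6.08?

0.308 mol·L⁻¹

S_{N/P} = (k₁/k₂)·C_M^-2 ⇒ C_M = (S·k₂/k₁)^(-0.5).
= (6.08×1.45/0.837)^(-0.5) = (10.53)^(-0.5) = 0.308 mol·L⁻¹.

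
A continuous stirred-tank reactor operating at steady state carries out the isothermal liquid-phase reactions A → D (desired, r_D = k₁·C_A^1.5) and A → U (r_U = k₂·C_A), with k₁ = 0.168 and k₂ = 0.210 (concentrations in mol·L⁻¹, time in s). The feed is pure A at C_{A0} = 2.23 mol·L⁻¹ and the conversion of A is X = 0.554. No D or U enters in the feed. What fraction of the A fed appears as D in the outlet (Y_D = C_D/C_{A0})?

Exit C_A = C_{A0}(1−X) = 2.23×0.446 = 0.9946 mol·L⁻¹.
Rates in a CSTR are evaluated at the outlet concentration: r_D = 0.168×0.9946^1.5 = 0.1666, r_U = 0.210×0.9946 = 0.2089.
Fraction of consumed A going to D: r_D/(r_D+r_U) = 0.4438.
C_D = 0.4438·C_{A0}·X = 0.4438×2.23×0.554 = 0.548 mol·L⁻¹; Y_D = C_D/C_{A0} = 0.246.

0.246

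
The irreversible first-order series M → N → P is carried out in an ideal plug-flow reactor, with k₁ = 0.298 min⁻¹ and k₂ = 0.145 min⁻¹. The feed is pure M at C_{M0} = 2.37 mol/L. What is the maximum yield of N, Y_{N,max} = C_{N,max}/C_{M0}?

Evaluating C_N at τ_opt = ln(k₂/k₁)/(k₂−k₁) gives C_{N,max}/C_{M0} = (k₁/k₂)^[k₂/(k₂−k₁)].
= (0.298/0.145)^(0.145/(0.145−0.298)) = (2.055)^(-0.9477) = 0.5053.

0.505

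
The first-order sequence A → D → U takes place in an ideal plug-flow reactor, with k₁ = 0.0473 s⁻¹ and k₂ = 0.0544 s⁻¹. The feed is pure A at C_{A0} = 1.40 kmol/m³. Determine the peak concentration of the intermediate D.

At the optimum, C_{D,max}/C_{A0} = (k₁/k₂)^[k₂/(k₂−k₁)].
= (0.0473/0.0544)^(0.0544/(0.0544−0.0473)) = (0.8695)^(7.662) = 0.3425.
C_{D,max} = 0.3425×1.40 = 0.479 kmol/m³.

0.479 kmol/m³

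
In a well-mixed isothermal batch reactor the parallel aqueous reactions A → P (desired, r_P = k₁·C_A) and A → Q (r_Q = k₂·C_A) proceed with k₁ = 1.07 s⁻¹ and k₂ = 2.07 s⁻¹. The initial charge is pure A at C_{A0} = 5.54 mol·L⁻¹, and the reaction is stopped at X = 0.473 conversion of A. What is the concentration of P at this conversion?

C_A = C_{A0}(1−X) = 2.920 mol·L⁻¹.
Both paths are first order in A, so the instantaneous fraction to P is constant: dC_P/d(−C_A) = k₁/(k₁+k₂) = 0.3408.
C_P = 0.3408·(C_{A0}−C_A) = 0.3408×2.620 = 0.893 mol·L⁻¹.

0.893 mol·L⁻¹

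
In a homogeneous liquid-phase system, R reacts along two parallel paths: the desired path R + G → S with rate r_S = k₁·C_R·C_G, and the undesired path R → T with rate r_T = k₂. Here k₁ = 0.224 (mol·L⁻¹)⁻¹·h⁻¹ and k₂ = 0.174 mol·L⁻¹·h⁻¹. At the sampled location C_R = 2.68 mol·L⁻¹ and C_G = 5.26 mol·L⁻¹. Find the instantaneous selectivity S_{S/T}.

18.1

S_{S/T} = r_S/r_T = (k₁·C_R·C_G)/(k₂) = (k₁/k₂)·C_R·C_G.
= (0.224×2.680×5.260) / (0.174) = 3.158/0.1740 = 18.1.
Since the desired path is higher order in R, keeping C_R high (PFR or concentrated feed) favours S.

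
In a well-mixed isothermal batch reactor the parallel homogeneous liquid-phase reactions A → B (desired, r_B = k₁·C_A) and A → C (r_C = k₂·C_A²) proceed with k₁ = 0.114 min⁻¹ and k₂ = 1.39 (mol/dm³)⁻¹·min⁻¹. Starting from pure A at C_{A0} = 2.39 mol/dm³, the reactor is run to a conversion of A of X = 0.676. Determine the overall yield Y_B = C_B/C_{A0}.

C_A = C_{A0}(1−X) = 0.7744 mol/dm³.
Along a PFR/batch, dC_B/dC_A = −r_B/(r_B+r_C) = −k₁/(k₁+k₂·C_A).
Integrating from C_{A0} to C_A: C_B = (0.114/1.39)·ln[(0.114+1.39·2.39)/(0.114+1.39·0.774)] = 0.08201·ln(3.436/1.190) = 0.08694 mol/dm³.
Y_B = C_B/C_{A0} = 0.08694/2.39 = 0.0364.

0.0364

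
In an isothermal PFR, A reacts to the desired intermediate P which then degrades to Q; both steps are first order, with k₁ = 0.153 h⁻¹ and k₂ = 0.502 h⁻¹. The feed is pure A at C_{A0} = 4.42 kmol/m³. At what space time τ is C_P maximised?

3.40 h

For first-order series the maximum of C_P occurs at τ_opt = ln(k₂/k₁)/(k₂−k₁).
= ln(0.502/0.153)/(0.502−0.153) = ln(3.281)/0.3490 = 1.188/0.3490 = 3.40 h.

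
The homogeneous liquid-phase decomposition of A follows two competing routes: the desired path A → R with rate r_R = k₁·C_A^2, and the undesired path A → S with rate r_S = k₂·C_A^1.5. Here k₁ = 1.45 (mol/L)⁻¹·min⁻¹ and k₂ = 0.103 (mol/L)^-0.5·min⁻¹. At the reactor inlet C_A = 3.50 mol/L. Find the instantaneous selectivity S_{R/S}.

S_{R/S} = r_R/r_S = (k₁·C_A^2)/(k₂·C_A^1.5) = (k₁/k₂)·C_A^0.5.
= (1.45×3.500^2) / (0.103×3.500^1.5) = 17.76/0.6744 = 26.3.
Since the desired path is higher order in A, keeping C_A high (PFR or concentrated feed) favours R.

26.3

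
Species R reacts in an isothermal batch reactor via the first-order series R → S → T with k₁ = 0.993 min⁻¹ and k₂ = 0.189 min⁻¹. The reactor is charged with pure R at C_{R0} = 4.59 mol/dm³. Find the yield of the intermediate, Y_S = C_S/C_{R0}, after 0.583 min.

For first-order series with pure R initially, C_S(t) = k₁C_{R0}/(k₂−k₁)·(e^(−k₁t) − e^(−k₂t)).
e^(−k₁t) = e^(−0.993×0.583) = e^(−0.5789) = 0.5605; e^(−k₂t) = e^(−0.1102) = 0.8957.
C_S = 0.993×4.59/(0.189−0.993) × (0.5605−0.8957) = (-5.669)×(-0.3352) = 1.900 mol/dm³.
Y_S = C_S/C_{R0} = 1.900/4.59 = 0.414.

0.414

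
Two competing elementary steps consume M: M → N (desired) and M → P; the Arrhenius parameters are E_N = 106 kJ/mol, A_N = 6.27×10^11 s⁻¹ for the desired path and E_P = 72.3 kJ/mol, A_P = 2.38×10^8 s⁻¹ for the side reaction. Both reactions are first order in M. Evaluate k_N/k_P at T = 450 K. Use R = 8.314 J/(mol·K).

k_N/k_P = (A_N/A_P)·exp[−(E_N−E_P)/(RT)] = (A_N/A_P)·exp[(E_P−E_N)/(RT)].
(E_P−E_N)/(RT) = (72.3−106)×10³/(8.314×450) = -33700/3741 = -9.008.
k_N/k_P = (6.27×10^11/2.38×10^8)·exp(-9.008) = 2634 × 1.225×10^-4 = 0.323.
Since E_N > E_P, raising the temperature improves selectivity toward N.

0.323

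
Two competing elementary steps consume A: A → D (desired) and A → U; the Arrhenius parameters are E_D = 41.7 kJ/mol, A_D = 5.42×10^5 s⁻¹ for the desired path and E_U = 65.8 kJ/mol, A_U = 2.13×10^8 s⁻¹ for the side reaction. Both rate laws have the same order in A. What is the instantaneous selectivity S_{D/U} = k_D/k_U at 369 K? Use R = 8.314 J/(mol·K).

k_D/k_U = (A_D/A_U)·exp[−(E_D−E_U)/(RT)] = (A_D/A_U)·exp[(E_U−E_D)/(RT)].
(E_U−E_D)/(RT) = (65.8−41.7)×10³/(8.314×369) = 24100/3068 = 7.856.
k_D/k_U = (5.42×10^5/2.13×10^8)·exp(7.856) = 0.002545 × 2580 = 6.57.

6.57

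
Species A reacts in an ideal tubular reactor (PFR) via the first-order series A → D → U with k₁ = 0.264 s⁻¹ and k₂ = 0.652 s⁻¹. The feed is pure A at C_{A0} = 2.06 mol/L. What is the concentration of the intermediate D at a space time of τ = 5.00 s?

0.321 mol/L

For first-order series with pure A initially, C_D(τ) = k₁C_{A0}/(k₂−k₁)·(e^(−k₁τ) − e^(−k₂τ)).
e^(−k₁τ) = e^(−0.264×5.00) = e^(−1.320) = 0.2671; e^(−k₂τ) = e^(−3.260) = 0.03839.
C_D = 0.264×2.06/(0.652−0.264) × (0.2671−0.03839) = 1.402×0.2287 = 0.3206 mol/L.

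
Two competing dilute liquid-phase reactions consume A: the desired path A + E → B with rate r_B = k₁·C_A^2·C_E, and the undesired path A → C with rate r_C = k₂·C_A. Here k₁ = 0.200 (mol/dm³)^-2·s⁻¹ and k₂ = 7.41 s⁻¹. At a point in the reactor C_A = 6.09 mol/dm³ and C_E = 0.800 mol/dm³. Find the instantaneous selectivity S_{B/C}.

S_{B/C} = r_B/r_C = (k₁·C_A^2·C_E)/(k₂·C_A) = (k₁/k₂)·C_A·C_E.
= (0.200×6.090^2×0.8000) / (7.41×6.090) = 5.934/45.13 = 0.131.
Since the desired path is higher order in A, keeping C_A high (PFR or concentrated feed) favours B.

0.131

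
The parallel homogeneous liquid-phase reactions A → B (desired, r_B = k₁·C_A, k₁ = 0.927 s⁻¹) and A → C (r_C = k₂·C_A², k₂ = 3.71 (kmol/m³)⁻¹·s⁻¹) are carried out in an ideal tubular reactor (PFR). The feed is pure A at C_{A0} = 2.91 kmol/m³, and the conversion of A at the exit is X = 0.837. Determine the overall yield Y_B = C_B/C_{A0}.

0.126

C_A = C_{A0}(1−X) = 0.4743 kmol/m³.
Along a PFR/batch, dC_B/dC_A = −r_B/(r_B+r_C) = −k₁/(k₁+k₂·C_A).
Integrating from C_{A0} to C_A: C_B = (0.927/3.71)·ln[(0.927+3.71·2.91)/(0.927+3.71·0.474)] = 0.2499·ln(11.72/2.687) = 0.3681 kmol/m³.
Y_B = C_B/C_{A0} = 0.3681/2.91 = 0.126.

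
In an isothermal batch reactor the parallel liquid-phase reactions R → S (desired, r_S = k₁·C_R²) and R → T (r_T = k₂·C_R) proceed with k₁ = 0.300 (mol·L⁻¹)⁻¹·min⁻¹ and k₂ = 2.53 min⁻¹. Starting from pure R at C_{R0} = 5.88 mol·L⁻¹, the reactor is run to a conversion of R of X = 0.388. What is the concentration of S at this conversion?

0.817 mol·L⁻¹

C_R = C_{R0}(1−X) = 3.599 mol·L⁻¹.
Along a PFR/batch, dC_T/dC_R = −r_T/(r_S+r_T) = −k₂/(k₂+k₁·C_R).
Integrating from C_{R0} to C_R: C_T = (2.53/0.300)·ln[(2.53+0.300·5.88)/(2.53+0.300·3.60)] = 8.433·ln(4.294/3.610) = 1.464 mol·L⁻¹.
Then C_S = (C_{R0}−C_R) − C_T = 2.281 − 1.464 = 0.8172 mol·L⁻¹.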